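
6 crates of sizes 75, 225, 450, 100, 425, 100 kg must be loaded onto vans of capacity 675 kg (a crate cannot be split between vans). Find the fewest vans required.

Total = 450 + 425 + 225 + 100 + 100 + 75 = 1375 kg.
Lower bound: ⌈1375/675⌉ = 3 vans.
A packing using 3 vans:
  van 1: 450 + 225 = 675
  van 2: 425 + 100 + 100 = 625
  van 3: 75 = 75
This matches the lower bound, so 3 is optimal.

3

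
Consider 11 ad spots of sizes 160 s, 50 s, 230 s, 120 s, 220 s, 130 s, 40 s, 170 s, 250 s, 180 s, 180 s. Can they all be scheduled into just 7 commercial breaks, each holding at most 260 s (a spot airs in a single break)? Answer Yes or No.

Total = 1730 s; ⌈1730/260⌉ = 7.
The bound of 7 does not rule out 7, but exhaustive search shows no assignment into 7 commercial breaks of capacity 260 s exists — the minimum is 8.

No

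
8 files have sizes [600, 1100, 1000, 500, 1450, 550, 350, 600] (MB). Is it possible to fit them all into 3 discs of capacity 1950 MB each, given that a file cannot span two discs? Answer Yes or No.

Total = 6150 MB; ⌈6150/1950⌉ = 4.
At least 4 discs are required, but only 3 are allowed.

No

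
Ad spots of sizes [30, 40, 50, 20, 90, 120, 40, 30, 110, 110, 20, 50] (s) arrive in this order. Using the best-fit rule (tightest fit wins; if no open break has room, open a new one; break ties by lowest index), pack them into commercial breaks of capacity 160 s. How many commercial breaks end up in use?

  30 → break 1 (new)  [load 30/160]
  40 → break 1  [load 70/160]
  50 → break 1  [load 120/160]
  20 → break 1  [load 140/160]
  90 → break 2 (new)  [load 90/160]
  120 → break 3 (new)  [load 120/160]
  40 → break 3  [load 160/160]
  30 → break 2  [load 120/160]
  110 → break 4 (new)  [load 110/160]
  110 → break 5 (new)  [load 110/160]
  20 → break 1  [load 160/160]
  50 → break 4  [load 160/160]
5 commercial breaks opened.

5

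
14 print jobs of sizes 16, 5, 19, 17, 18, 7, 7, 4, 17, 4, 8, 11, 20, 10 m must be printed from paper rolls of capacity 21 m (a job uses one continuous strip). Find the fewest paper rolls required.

9

Total = 20 + 19 + 18 + 17 + 17 + 16 + 11 + 10 + 8 + 7 + 7 + 5 + 4 + 4 = 163 m.
Lower bound: ⌈163/21⌉ = 8 paper rolls.
A packing using 9 paper rolls:
  roll 1: 20 = 20
  roll 2: 19 = 19
  roll 3: 18 = 18
  roll 4: 17 + 4 = 21
  roll 5: 17 + 4 = 21
  roll 6: 16 + 5 = 21
  roll 7: 11 + 10 = 21
  roll 8: 8 + 7 = 15
  roll 9: 7 = 7
No arrangement into 8 paper rolls stays within capacity, so 9 is optimal.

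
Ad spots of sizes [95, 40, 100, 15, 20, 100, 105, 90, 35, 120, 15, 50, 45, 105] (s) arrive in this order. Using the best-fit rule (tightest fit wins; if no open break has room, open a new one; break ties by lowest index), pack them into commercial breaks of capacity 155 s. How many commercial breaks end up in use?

7

  95 → break 1 (new)  [load 95/155]
  40 → break 1  [load 135/155]
  100 → break 2 (new)  [load 100/155]
  15 → break 1  [load 150/155]
  20 → break 2  [load 120/155]
  100 → break 3 (new)  [load 100/155]
  105 → break 4 (new)  [load 105/155]
  90 → break 5 (new)  [load 90/155]
  35 → break 2  [load 155/155]
  120 → break 6 (new)  [load 120/155]
  15 → break 6  [load 135/155]
  50 → break 4  [load 155/155]
  45 → break 3  [load 145/155]
  105 → break 7 (new)  [load 105/155]
7 commercial breaks opened.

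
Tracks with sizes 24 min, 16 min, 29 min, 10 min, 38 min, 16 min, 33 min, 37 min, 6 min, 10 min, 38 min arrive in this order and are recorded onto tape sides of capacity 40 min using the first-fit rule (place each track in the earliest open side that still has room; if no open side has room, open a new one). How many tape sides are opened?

7

  24 → side 1 (new)  [load 24/40]
  16 → side 1  [load 40/40]
  29 → side 2 (new)  [load 29/40]
  10 → side 2  [load 39/40]
  38 → side 3 (new)  [load 38/40]
  16 → side 4 (new)  [load 16/40]
  33 → side 5 (new)  [load 33/40]
  37 → side 6 (new)  [load 37/40]
  6 → side 4  [load 22/40]
  10 → side 4  [load 32/40]
  38 → side 7 (new)  [load 38/40]
7 tape sides opened.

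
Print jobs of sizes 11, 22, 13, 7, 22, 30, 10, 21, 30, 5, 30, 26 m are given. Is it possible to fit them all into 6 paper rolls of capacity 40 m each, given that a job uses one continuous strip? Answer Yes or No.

No

Total = 227 m; ⌈227/40⌉ = 6.
7 print jobs each exceed half the capacity and cannot share a roll, forcing at least 7 paper rolls.
At least 7 paper rolls are required, but only 6 are allowed.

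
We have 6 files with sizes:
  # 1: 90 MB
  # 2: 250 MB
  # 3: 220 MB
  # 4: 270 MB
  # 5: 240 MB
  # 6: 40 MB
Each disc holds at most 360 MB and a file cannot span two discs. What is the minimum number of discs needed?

Total = 270 + 250 + 240 + 220 + 90 + 40 = 1110 MB.
Lower bound: ⌈1110/360⌉ = 4 discs.
A packing using 4 discs:
  disc 1: 270 + 90 = 360
  disc 2: 250 + 40 = 290
  disc 3: 240 = 240
  disc 4: 220 = 220
This matches the lower bound, so 4 is optimal.

4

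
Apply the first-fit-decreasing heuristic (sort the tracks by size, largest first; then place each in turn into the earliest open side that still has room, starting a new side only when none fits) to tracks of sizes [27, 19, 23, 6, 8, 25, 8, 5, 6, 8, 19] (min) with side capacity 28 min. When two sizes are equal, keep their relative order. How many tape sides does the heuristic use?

Sorted descending: 27, 25, 23, 19, 19, 8, 8, 8, 6, 6, 5.
  27 → side 1 (new)  [load 27/28]
  25 → side 2 (new)  [load 25/28]
  23 → side 3 (new)  [load 23/28]
  19 → side 4 (new)  [load 19/28]
  19 → side 5 (new)  [load 19/28]
  8 → side 4  [load 27/28]
  8 → side 5  [load 27/28]
  8 → side 6 (new)  [load 8/28]
  6 → side 6  [load 14/28]
  6 → side 6  [load 20/28]
  5 → side 3  [load 28/28]
6 tape sides opened.

6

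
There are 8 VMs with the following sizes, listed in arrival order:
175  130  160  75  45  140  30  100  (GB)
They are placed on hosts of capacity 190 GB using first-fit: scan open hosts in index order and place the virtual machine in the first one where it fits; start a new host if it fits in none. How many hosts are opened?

  175 → host 1 (new)  [load 175/190]
  130 → host 2 (new)  [load 130/190]
  160 → host 3 (new)  [load 160/190]
  75 → host 4 (new)  [load 75/190]
  45 → host 2  [load 175/190]
  140 → host 5 (new)  [load 140/190]
  30 → host 3  [load 190/190]
  100 → host 4  [load 175/190]
5 hosts opened.

5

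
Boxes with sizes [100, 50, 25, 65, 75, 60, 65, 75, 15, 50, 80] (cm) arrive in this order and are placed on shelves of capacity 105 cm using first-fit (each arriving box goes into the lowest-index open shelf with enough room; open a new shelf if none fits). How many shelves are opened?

  100 → shelf 1 (new)  [load 100/105]
  50 → shelf 2 (new)  [load 50/105]
  25 → shelf 2  [load 75/105]
  65 → shelf 3 (new)  [load 65/105]
  75 → shelf 4 (new)  [load 75/105]
  60 → shelf 5 (new)  [load 60/105]
  65 → shelf 6 (new)  [load 65/105]
  75 → shelf 7 (new)  [load 75/105]
  15 → shelf 2  [load 90/105]
  50 → shelf 8 (new)  [load 50/105]
  80 → shelf 9 (new)  [load 80/105]
9 shelves opened.

9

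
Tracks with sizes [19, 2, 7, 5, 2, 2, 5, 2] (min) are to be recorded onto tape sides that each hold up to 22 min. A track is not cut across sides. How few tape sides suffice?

Total = 19 + 7 + 5 + 5 + 2 + 2 + 2 + 2 = 44 min.
Lower bound: ⌈44/22⌉ = 2 tape sides.
A packing using 3 tape sides:
  side 1: 19 + 2 = 21
  side 2: 7 + 5 + 5 + 2 + 2 = 21
  side 3: 2 = 2
No arrangement into 2 tape sides stays within capacity, so 3 is optimal.

3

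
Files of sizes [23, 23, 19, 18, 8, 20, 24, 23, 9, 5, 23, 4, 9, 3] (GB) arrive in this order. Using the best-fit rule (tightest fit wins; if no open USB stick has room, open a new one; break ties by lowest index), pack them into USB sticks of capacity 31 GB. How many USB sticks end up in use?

8

  23 → USB stick 1 (new)  [load 23/31]
  23 → USB stick 2 (new)  [load 23/31]
  19 → USB stick 3 (new)  [load 19/31]
  18 → USB stick 4 (new)  [load 18/31]
  8 → USB stick 1  [load 31/31]
  20 → USB stick 5 (new)  [load 20/31]
  24 → USB stick 6 (new)  [load 24/31]
  23 → USB stick 7 (new)  [load 23/31]
  9 → USB stick 5  [load 29/31]
  5 → USB stick 6  [load 29/31]
  23 → USB stick 8 (new)  [load 23/31]
  4 → USB stick 2  [load 27/31]
  9 → USB stick 3  [load 28/31]
  3 → USB stick 3  [load 31/31]
8 USB sticks opened.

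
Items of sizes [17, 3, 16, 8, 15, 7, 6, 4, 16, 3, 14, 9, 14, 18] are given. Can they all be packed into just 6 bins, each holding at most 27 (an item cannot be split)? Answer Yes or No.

No

Total = 150; ⌈150/27⌉ = 6.
7 items each exceed half the capacity and cannot share a bin, forcing at least 7 bins.
At least 7 bins are required, but only 6 are allowed.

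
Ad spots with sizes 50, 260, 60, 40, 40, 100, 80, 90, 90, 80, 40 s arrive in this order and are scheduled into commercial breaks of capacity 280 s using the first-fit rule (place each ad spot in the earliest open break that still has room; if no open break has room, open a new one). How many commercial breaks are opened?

4

  50 → break 1 (new)  [load 50/280]
  260 → break 2 (new)  [load 260/280]
  60 → break 1  [load 110/280]
  40 → break 1  [load 150/280]
  40 → break 1  [load 190/280]
  100 → break 3 (new)  [load 100/280]
  80 → break 1  [load 270/280]
  90 → break 3  [load 190/280]
  90 → break 3  [load 280/280]
  80 → break 4 (new)  [load 80/280]
  40 → break 4  [load 120/280]
4 commercial breaks opened.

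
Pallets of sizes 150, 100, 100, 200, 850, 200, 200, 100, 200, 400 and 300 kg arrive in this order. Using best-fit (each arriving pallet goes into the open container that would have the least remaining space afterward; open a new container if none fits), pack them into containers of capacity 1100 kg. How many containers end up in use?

  150 → container 1 (new)  [load 150/1100]
  100 → container 1  [load 250/1100]
  100 → container 1  [load 350/1100]
  200 → container 1  [load 550/1100]
  850 → container 2 (new)  [load 850/1100]
  200 → container 2  [load 1050/1100]
  200 → container 1  [load 750/1100]
  100 → container 1  [load 850/1100]
  200 → container 1  [load 1050/1100]
  400 → container 3 (new)  [load 400/1100]
  300 → container 3  [load 700/1100]
3 containers opened.

3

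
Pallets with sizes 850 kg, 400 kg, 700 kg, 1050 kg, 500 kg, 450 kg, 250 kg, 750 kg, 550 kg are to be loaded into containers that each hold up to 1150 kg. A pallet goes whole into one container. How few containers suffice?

5

Total = 1050 + 850 + 750 + 700 + 550 + 500 + 450 + 400 + 250 = 5500 kg.
Lower bound: ⌈5500/1150⌉ = 5 containers.
A packing using 5 containers:
  container 1: 1050 = 1050
  container 2: 850 + 250 = 1100
  container 3: 750 + 400 = 1150
  container 4: 700 + 450 = 1150
  container 5: 550 + 500 = 1050
This matches the lower bound, so 5 is optimal.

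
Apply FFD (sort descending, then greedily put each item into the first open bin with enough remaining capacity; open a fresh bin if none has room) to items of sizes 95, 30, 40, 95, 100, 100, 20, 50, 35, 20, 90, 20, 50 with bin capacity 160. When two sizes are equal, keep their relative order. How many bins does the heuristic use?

5

Sorted descending: 100, 100, 95, 95, 90, 50, 50, 40, 35, 30, 20, 20, 20.
  100 → bin 1 (new)  [load 100/160]
  100 → bin 2 (new)  [load 100/160]
  95 → bin 3 (new)  [load 95/160]
  95 → bin 4 (new)  [load 95/160]
  90 → bin 5 (new)  [load 90/160]
  50 → bin 1  [load 150/160]
  50 → bin 2  [load 150/160]
  40 → bin 3  [load 135/160]
  35 → bin 4  [load 130/160]
  30 → bin 4  [load 160/160]
  20 → bin 3  [load 155/160]
  20 → bin 5  [load 110/160]
  20 → bin 5  [load 130/160]
5 bins opened.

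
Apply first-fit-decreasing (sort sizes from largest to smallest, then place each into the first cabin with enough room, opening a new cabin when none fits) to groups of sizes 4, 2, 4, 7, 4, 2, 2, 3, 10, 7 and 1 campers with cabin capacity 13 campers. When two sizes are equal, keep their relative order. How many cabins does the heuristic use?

4

Sorted descending: 10, 7, 7, 4, 4, 4, 3, 2, 2, 2, 1.
  10 → cabin 1 (new)  [load 10/13]
  7 → cabin 2 (new)  [load 7/13]
  7 → cabin 3 (new)  [load 7/13]
  4 → cabin 2  [load 11/13]
  4 → cabin 3  [load 11/13]
  4 → cabin 4 (new)  [load 4/13]
  3 → cabin 1  [load 13/13]
  2 → cabin 2  [load 13/13]
  2 → cabin 3  [load 13/13]
  2 → cabin 4  [load 6/13]
  1 → cabin 4  [load 7/13]
4 cabins opened.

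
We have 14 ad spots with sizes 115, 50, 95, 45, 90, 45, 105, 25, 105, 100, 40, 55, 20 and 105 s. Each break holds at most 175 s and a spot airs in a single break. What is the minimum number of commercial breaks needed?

7

Total = 115 + 105 + 105 + 105 + 100 + 95 + 90 + 55 + 50 + 45 + 45 + 40 + 25 + 20 = 995 s.
Lower bound: ⌈995/175⌉ = 6 commercial breaks.
Also, 7 ad spots each exceed 175/2 s, and no two of those can share a break, so at least 7 commercial breaks are needed.
A packing using 7 commercial breaks:
  break 1: 115 + 55 = 170
  break 2: 105 + 50 + 20 = 175
  break 3: 105 + 45 + 25 = 175
  break 4: 105 + 45 = 150
  break 5: 100 + 40 = 140
  break 6: 95 = 95
  break 7: 90 = 90
This matches the lower bound, so 7 is optimal.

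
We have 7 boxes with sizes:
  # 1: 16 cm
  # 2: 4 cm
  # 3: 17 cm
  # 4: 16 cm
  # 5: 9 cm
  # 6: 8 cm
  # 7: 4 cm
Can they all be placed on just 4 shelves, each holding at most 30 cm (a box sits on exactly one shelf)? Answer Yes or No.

A valid assignment using 3 shelves:
  shelf 1: 17 + 9 + 4 = 30
  shelf 2: 16 + 8 + 4 = 28
  shelf 3: 16 = 16
That uses only 3 ≤ 4, so 4 shelves are enough.

Yes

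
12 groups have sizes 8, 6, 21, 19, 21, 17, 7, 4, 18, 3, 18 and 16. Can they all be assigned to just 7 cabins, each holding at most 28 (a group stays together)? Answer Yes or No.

Yes

A valid assignment using 7 cabins:
  cabin 1: 21 + 7 = 28
  cabin 2: 21 + 6 = 27
  cabin 3: 19 + 8 = 27
  cabin 4: 18 + 4 + 3 = 25
  cabin 5: 18 = 18
  cabin 6: 17 = 17
  cabin 7: 16 = 16
Every load is within 28, so 7 cabins suffice.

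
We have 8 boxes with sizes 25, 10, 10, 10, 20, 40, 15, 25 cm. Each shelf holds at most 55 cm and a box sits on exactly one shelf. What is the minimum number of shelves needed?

3

Total = 40 + 25 + 25 + 20 + 15 + 10 + 10 + 10 = 155 cm.
Lower bound: ⌈155/55⌉ = 3 shelves.
A packing using 3 shelves:
  shelf 1: 40 + 15 = 55
  shelf 2: 25 + 25 = 50
  shelf 3: 20 + 10 + 10 + 10 = 50
This matches the lower bound, so 3 is optimal.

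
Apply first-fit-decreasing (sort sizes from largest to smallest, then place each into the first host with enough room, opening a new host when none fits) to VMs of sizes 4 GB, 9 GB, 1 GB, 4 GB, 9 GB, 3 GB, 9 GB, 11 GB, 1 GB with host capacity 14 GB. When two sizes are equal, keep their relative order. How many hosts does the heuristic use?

4

Sorted descending: 11, 9, 9, 9, 4, 4, 3, 1, 1.
  11 → host 1 (new)  [load 11/14]
  9 → host 2 (new)  [load 9/14]
  9 → host 3 (new)  [load 9/14]
  9 → host 4 (new)  [load 9/14]
  4 → host 2  [load 13/14]
  4 → host 3  [load 13/14]
  3 → host 1  [load 14/14]
  1 → host 2  [load 14/14]
  1 → host 3  [load 14/14]
4 hosts opened.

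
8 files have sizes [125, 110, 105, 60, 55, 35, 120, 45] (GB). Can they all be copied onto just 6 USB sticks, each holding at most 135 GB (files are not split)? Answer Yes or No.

A valid assignment using 6 USB sticks:
  USB stick 1: 125 = 125
  USB stick 2: 120 = 120
  USB stick 3: 110 = 110
  USB stick 4: 105 = 105
  USB stick 5: 60 + 55 = 115
  USB stick 6: 45 + 35 = 80
Every load is within 135 GB, so 6 USB sticks suffice.

Yes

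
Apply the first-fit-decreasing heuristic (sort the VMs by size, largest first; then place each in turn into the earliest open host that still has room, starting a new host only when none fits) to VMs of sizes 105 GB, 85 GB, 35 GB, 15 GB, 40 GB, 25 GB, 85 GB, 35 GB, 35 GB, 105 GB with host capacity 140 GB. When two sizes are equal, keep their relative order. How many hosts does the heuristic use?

5

Sorted descending: 105, 105, 85, 85, 40, 35, 35, 35, 25, 15.
  105 → host 1 (new)  [load 105/140]
  105 → host 2 (new)  [load 105/140]
  85 → host 3 (new)  [load 85/140]
  85 → host 4 (new)  [load 85/140]
  40 → host 3  [load 125/140]
  35 → host 1  [load 140/140]
  35 → host 2  [load 140/140]
  35 → host 4  [load 120/140]
  25 → host 5 (new)  [load 25/140]
  15 → host 3  [load 140/140]
5 hosts opened.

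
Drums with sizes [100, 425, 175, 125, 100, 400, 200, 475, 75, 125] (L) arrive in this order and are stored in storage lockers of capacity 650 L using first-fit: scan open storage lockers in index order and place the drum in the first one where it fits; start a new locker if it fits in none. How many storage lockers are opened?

  100 → locker 1 (new)  [load 100/650]
  425 → locker 1  [load 525/650]
  175 → locker 2 (new)  [load 175/650]
  125 → locker 1  [load 650/650]
  100 → locker 2  [load 275/650]
  400 → locker 3 (new)  [load 400/650]
  200 → locker 2  [load 475/650]
  475 → locker 4 (new)  [load 475/650]
  75 → locker 2  [load 550/650]
  125 → locker 3  [load 525/650]
4 storage lockers opened.

4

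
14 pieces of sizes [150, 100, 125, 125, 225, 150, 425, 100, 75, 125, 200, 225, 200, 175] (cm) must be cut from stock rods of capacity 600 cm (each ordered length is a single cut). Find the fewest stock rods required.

Total = 425 + 225 + 225 + 200 + 200 + 175 + 150 + 150 + 125 + 125 + 125 + 100 + 100 + 75 = 2400 cm.
Lower bound: ⌈2400/600⌉ = 4 stock rods.
A packing using 4 stock rods:
  stock rod 1: 425 + 175 = 600
  stock rod 2: 225 + 225 + 150 = 600
  stock rod 3: 200 + 200 + 125 + 75 = 600
  stock rod 4: 150 + 125 + 125 + 100 + 100 = 600
This matches the lower bound, so 4 is optimal.

4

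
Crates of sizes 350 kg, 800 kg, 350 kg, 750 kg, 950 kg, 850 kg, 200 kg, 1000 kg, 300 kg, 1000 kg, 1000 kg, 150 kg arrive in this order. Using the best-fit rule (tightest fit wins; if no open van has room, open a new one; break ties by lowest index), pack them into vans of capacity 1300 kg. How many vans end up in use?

7

  350 → van 1 (new)  [load 350/1300]
  800 → van 1  [load 1150/1300]
  350 → van 2 (new)  [load 350/1300]
  750 → van 2  [load 1100/1300]
  950 → van 3 (new)  [load 950/1300]
  850 → van 4 (new)  [load 850/1300]
  200 → van 2  [load 1300/1300]
  1000 → van 5 (new)  [load 1000/1300]
  300 → van 5  [load 1300/1300]
  1000 → van 6 (new)  [load 1000/1300]
  1000 → van 7 (new)  [load 1000/1300]
  150 → van 1  [load 1300/1300]
7 vans opened.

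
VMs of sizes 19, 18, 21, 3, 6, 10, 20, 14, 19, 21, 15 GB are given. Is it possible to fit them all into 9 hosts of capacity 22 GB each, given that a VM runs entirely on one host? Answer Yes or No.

A valid assignment using 9 hosts:
  host 1: 21 = 21
  host 2: 21 = 21
  host 3: 20 = 20
  host 4: 19 + 3 = 22
  host 5: 19 = 19
  host 6: 18 = 18
  host 7: 15 + 6 = 21
  host 8: 14 = 14
  host 9: 10 = 10
Every load is within 22 GB, so 9 hosts suffice.

Yes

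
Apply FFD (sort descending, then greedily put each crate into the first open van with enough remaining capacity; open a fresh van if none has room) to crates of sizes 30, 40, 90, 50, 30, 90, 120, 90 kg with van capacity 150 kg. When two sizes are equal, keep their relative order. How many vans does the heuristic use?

4

Sorted descending: 120, 90, 90, 90, 50, 40, 30, 30.
  120 → van 1 (new)  [load 120/150]
  90 → van 2 (new)  [load 90/150]
  90 → van 3 (new)  [load 90/150]
  90 → van 4 (new)  [load 90/150]
  50 → van 2  [load 140/150]
  40 → van 3  [load 130/150]
  30 → van 1  [load 150/150]
  30 → van 4  [load 120/150]
4 vans opened.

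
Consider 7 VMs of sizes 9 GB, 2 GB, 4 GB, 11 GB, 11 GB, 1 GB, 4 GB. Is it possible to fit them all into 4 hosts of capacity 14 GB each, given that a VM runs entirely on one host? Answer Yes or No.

Yes

A valid assignment using 4 hosts:
  host 1: 11 + 2 + 1 = 14
  host 2: 11 = 11
  host 3: 9 + 4 = 13
  host 4: 4 = 4
Every load is within 14 GB, so 4 hosts suffice.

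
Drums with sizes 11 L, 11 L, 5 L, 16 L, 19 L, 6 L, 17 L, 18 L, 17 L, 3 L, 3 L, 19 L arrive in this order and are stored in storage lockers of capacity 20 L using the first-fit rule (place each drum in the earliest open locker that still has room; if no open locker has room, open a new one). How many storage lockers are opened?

8

  11 → locker 1 (new)  [load 11/20]
  11 → locker 2 (new)  [load 11/20]
  5 → locker 1  [load 16/20]
  16 → locker 3 (new)  [load 16/20]
  19 → locker 4 (new)  [load 19/20]
  6 → locker 2  [load 17/20]
  17 → locker 5 (new)  [load 17/20]
  18 → locker 6 (new)  [load 18/20]
  17 → locker 7 (new)  [load 17/20]
  3 → locker 1  [load 19/20]
  3 → locker 2  [load 20/20]
  19 → locker 8 (new)  [load 19/20]
8 storage lockers opened.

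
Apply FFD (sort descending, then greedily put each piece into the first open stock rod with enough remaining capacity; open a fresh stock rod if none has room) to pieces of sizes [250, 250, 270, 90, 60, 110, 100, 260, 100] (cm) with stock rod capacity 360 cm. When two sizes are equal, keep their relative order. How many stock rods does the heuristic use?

Sorted descending: 270, 260, 250, 250, 110, 100, 100, 90, 60.
  270 → stock rod 1 (new)  [load 270/360]
  260 → stock rod 2 (new)  [load 260/360]
  250 → stock rod 3 (new)  [load 250/360]
  250 → stock rod 4 (new)  [load 250/360]
  110 → stock rod 3  [load 360/360]
  100 → stock rod 2  [load 360/360]
  100 → stock rod 4  [load 350/360]
  90 → stock rod 1  [load 360/360]
  60 → stock rod 5 (new)  [load 60/360]
5 stock rods opened.

5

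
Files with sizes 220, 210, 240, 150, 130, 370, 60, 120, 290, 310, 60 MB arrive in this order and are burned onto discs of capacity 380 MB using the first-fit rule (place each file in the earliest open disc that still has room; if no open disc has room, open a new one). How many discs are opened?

7

  220 → disc 1 (new)  [load 220/380]
  210 → disc 2 (new)  [load 210/380]
  240 → disc 3 (new)  [load 240/380]
  150 → disc 1  [load 370/380]
  130 → disc 2  [load 340/380]
  370 → disc 4 (new)  [load 370/380]
  60 → disc 3  [load 300/380]
  120 → disc 5 (new)  [load 120/380]
  290 → disc 6 (new)  [load 290/380]
  310 → disc 7 (new)  [load 310/380]
  60 → disc 3  [load 360/380]
7 discs opened.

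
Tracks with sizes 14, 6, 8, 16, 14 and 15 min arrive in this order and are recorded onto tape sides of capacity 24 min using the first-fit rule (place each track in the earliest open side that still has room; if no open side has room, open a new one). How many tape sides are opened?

  14 → side 1 (new)  [load 14/24]
  6 → side 1  [load 20/24]
  8 → side 2 (new)  [load 8/24]
  16 → side 2  [load 24/24]
  14 → side 3 (new)  [load 14/24]
  15 → side 4 (new)  [load 15/24]
4 tape sides opened.

4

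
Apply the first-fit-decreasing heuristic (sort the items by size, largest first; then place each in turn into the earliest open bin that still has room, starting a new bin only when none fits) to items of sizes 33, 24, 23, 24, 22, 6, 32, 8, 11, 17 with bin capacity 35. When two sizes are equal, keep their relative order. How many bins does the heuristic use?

Sorted descending: 33, 32, 24, 24, 23, 22, 17, 11, 8, 6.
  33 → bin 1 (new)  [load 33/35]
  32 → bin 2 (new)  [load 32/35]
  24 → bin 3 (new)  [load 24/35]
  24 → bin 4 (new)  [load 24/35]
  23 → bin 5 (new)  [load 23/35]
  22 → bin 6 (new)  [load 22/35]
  17 → bin 7 (new)  [load 17/35]
  11 → bin 3  [load 35/35]
  8 → bin 4  [load 32/35]
  6 → bin 5  [load 29/35]
7 bins opened.

7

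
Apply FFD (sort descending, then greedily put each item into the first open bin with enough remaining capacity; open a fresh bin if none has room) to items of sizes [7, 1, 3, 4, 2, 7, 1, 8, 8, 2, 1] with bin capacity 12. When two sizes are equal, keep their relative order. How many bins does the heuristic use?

Sorted descending: 8, 8, 7, 7, 4, 3, 2, 2, 1, 1, 1.
  8 → bin 1 (new)  [load 8/12]
  8 → bin 2 (new)  [load 8/12]
  7 → bin 3 (new)  [load 7/12]
  7 → bin 4 (new)  [load 7/12]
  4 → bin 1  [load 12/12]
  3 → bin 2  [load 11/12]
  2 → bin 3  [load 9/12]
  2 → bin 3  [load 11/12]
  1 → bin 2  [load 12/12]
  1 → bin 3  [load 12/12]
  1 → bin 4  [load 8/12]
4 bins opened.

4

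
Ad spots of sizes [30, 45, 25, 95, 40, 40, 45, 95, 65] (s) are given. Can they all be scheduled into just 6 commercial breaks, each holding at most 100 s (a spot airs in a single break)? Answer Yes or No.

Yes

A valid assignment using 6 commercial breaks:
  break 1: 95 = 95
  break 2: 95 = 95
  break 3: 65 + 30 = 95
  break 4: 45 + 45 = 90
  break 5: 40 + 40 = 80
  break 6: 25 = 25
Every load is within 100 s, so 6 commercial breaks suffice.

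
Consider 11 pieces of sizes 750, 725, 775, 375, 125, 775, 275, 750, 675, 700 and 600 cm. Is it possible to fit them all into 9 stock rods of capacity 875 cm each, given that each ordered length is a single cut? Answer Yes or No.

A valid assignment using 9 stock rods:
  stock rod 1: 775 = 775
  stock rod 2: 775 = 775
  stock rod 3: 750 + 125 = 875
  stock rod 4: 750 = 750
  stock rod 5: 725 = 725
  stock rod 6: 700 = 700
  stock rod 7: 675 = 675
  stock rod 8: 600 + 275 = 875
  stock rod 9: 375 = 375
Every load is within 875 cm, so 9 stock rods suffice.

Yes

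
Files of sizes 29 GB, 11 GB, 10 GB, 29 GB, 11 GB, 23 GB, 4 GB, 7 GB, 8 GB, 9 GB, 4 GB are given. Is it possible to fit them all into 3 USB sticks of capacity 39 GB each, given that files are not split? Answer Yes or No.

Total = 145 GB; ⌈145/39⌉ = 4.
At least 4 USB sticks are required, but only 3 are allowed.

No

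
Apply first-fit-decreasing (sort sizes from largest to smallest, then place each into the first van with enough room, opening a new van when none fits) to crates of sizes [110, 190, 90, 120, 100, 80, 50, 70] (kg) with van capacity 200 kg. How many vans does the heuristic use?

Sorted descending: 190, 120, 110, 100, 90, 80, 70, 50.
  190 → van 1 (new)  [load 190/200]
  120 → van 2 (new)  [load 120/200]
  110 → van 3 (new)  [load 110/200]
  100 → van 4 (new)  [load 100/200]
  90 → van 3  [load 200/200]
  80 → van 2  [load 200/200]
  70 → van 4  [load 170/200]
  50 → van 5 (new)  [load 50/200]
5 vans opened.

5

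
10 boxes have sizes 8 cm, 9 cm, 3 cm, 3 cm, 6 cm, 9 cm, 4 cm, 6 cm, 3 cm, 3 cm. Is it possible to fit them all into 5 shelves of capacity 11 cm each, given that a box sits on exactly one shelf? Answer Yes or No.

No

Total = 54 cm; ⌈54/11⌉ = 5.
The bound of 5 does not rule out 5, but exhaustive search shows no assignment into 5 shelves of capacity 11 cm exists — the minimum is 6.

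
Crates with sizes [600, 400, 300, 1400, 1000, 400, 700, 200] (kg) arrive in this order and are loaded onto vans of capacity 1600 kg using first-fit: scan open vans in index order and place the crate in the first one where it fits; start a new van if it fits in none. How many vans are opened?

4

  600 → van 1 (new)  [load 600/1600]
  400 → van 1  [load 1000/1600]
  300 → van 1  [load 1300/1600]
  1400 → van 2 (new)  [load 1400/1600]
  1000 → van 3 (new)  [load 1000/1600]
  400 → van 3  [load 1400/1600]
  700 → van 4 (new)  [load 700/1600]
  200 → van 1  [load 1500/1600]
4 vans opened.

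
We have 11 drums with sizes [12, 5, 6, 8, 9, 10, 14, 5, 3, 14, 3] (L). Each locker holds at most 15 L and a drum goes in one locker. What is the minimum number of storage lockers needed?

Total = 14 + 14 + 12 + 10 + 9 + 8 + 6 + 5 + 5 + 3 + 3 = 89 L.
Lower bound: ⌈89/15⌉ = 6 storage lockers.
A packing using 7 storage lockers:
  locker 1: 14 = 14
  locker 2: 14 = 14
  locker 3: 12 + 3 = 15
  locker 4: 10 + 5 = 15
  locker 5: 9 + 6 = 15
  locker 6: 8 + 5 = 13
  locker 7: 3 = 3
No arrangement into 6 storage lockers stays within capacity, so 7 is optimal.

7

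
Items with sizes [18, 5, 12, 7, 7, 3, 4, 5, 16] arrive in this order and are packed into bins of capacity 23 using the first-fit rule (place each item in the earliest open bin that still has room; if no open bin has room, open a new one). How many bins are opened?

4

  18 → bin 1 (new)  [load 18/23]
  5 → bin 1  [load 23/23]
  12 → bin 2 (new)  [load 12/23]
  7 → bin 2  [load 19/23]
  7 → bin 3 (new)  [load 7/23]
  3 → bin 2  [load 22/23]
  4 → bin 3  [load 11/23]
  5 → bin 3  [load 16/23]
  16 → bin 4 (new)  [load 16/23]
4 bins opened.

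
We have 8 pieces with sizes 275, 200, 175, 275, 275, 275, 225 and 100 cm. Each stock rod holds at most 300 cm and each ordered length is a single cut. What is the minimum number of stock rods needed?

Total = 275 + 275 + 275 + 275 + 225 + 200 + 175 + 100 = 1800 cm.
Lower bound: ⌈1800/300⌉ = 6 stock rods.
Also, 7 pieces each exceed 150 cm, and no two of those can share a stock rod, so at least 7 stock rods are needed.
A packing using 7 stock rods:
  stock rod 1: 275 = 275
  stock rod 2: 275 = 275
  stock rod 3: 275 = 275
  stock rod 4: 275 = 275
  stock rod 5: 225 = 225
  stock rod 6: 200 + 100 = 300
  stock rod 7: 175 = 175
This matches the lower bound, so 7 is optimal.

7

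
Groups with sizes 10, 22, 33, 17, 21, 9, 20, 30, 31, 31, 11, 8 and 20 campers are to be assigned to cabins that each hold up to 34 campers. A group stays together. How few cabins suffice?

9

Total = 33 + 31 + 31 + 30 + 22 + 21 + 20 + 20 + 17 + 11 + 10 + 9 + 8 = 263 campers.
Lower bound: ⌈263/34⌉ = 8 cabins.
A packing using 9 cabins:
  cabin 1: 33 = 33
  cabin 2: 31 = 31
  cabin 3: 31 = 31
  cabin 4: 30 = 30
  cabin 5: 22 + 11 = 33
  cabin 6: 21 + 10 = 31
  cabin 7: 20 + 9 = 29
  cabin 8: 20 + 8 = 28
  cabin 9: 17 = 17
No arrangement into 8 cabins stays within capacity, so 9 is optimal.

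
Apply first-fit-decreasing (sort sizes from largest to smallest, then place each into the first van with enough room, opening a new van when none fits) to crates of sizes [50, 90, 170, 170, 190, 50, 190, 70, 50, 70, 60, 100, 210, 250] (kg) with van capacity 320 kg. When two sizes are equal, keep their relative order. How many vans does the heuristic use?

6

Sorted descending: 250, 210, 190, 190, 170, 170, 100, 90, 70, 70, 60, 50, 50, 50.
  250 → van 1 (new)  [load 250/320]
  210 → van 2 (new)  [load 210/320]
  190 → van 3 (new)  [load 190/320]
  190 → van 4 (new)  [load 190/320]
  170 → van 5 (new)  [load 170/320]
  170 → van 6 (new)  [load 170/320]
  100 → van 2  [load 310/320]
  90 → van 3  [load 280/320]
  70 → van 1  [load 320/320]
  70 → van 4  [load 260/320]
  60 → van 4  [load 320/320]
  50 → van 5  [load 220/320]
  50 → van 5  [load 270/320]
  50 → van 5  [load 320/320]
6 vans opened.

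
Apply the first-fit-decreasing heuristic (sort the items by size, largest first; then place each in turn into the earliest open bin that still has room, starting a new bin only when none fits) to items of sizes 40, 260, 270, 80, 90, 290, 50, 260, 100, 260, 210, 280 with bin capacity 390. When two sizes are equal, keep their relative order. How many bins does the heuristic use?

Sorted descending: 290, 280, 270, 260, 260, 260, 210, 100, 90, 80, 50, 40.
  290 → bin 1 (new)  [load 290/390]
  280 → bin 2 (new)  [load 280/390]
  270 → bin 3 (new)  [load 270/390]
  260 → bin 4 (new)  [load 260/390]
  260 → bin 5 (new)  [load 260/390]
  260 → bin 6 (new)  [load 260/390]
  210 → bin 7 (new)  [load 210/390]
  100 → bin 1  [load 390/390]
  90 → bin 2  [load 370/390]
  80 → bin 3  [load 350/390]
  50 → bin 4  [load 310/390]
  40 → bin 3  [load 390/390]
7 bins opened.

7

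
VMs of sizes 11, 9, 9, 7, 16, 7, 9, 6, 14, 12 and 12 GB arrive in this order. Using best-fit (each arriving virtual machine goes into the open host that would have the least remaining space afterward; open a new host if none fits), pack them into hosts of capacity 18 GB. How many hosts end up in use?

7

  11 → host 1 (new)  [load 11/18]
  9 → host 2 (new)  [load 9/18]
  9 → host 2  [load 18/18]
  7 → host 1  [load 18/18]
  16 → host 3 (new)  [load 16/18]
  7 → host 4 (new)  [load 7/18]
  9 → host 4  [load 16/18]
  6 → host 5 (new)  [load 6/18]
  14 → host 6 (new)  [load 14/18]
  12 → host 5  [load 18/18]
  12 → host 7 (new)  [load 12/18]
7 hosts opened.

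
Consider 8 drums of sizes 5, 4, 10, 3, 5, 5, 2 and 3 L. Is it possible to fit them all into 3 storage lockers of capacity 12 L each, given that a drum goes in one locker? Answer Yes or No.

Total = 37 L; ⌈37/12⌉ = 4.
At least 4 storage lockers are required, but only 3 are allowed.

No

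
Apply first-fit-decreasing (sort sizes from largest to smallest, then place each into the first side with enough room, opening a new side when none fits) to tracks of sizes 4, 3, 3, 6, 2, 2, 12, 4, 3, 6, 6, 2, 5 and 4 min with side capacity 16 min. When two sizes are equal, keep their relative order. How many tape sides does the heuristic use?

Sorted descending: 12, 6, 6, 6, 5, 4, 4, 4, 3, 3, 3, 2, 2, 2.
  12 → side 1 (new)  [load 12/16]
  6 → side 2 (new)  [load 6/16]
  6 → side 2  [load 12/16]
  6 → side 3 (new)  [load 6/16]
  5 → side 3  [load 11/16]
  4 → side 1  [load 16/16]
  4 → side 2  [load 16/16]
  4 → side 3  [load 15/16]
  3 → side 4 (new)  [load 3/16]
  3 → side 4  [load 6/16]
  3 → side 4  [load 9/16]
  2 → side 4  [load 11/16]
  2 → side 4  [load 13/16]
  2 → side 4  [load 15/16]
4 tape sides opened.

4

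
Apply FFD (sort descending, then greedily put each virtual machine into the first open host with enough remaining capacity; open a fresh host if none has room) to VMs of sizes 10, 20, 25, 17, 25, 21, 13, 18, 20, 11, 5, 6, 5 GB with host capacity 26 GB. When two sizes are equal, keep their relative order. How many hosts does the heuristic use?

Sorted descending: 25, 25, 21, 20, 20, 18, 17, 13, 11, 10, 6, 5, 5.
  25 → host 1 (new)  [load 25/26]
  25 → host 2 (new)  [load 25/26]
  21 → host 3 (new)  [load 21/26]
  20 → host 4 (new)  [load 20/26]
  20 → host 5 (new)  [load 20/26]
  18 → host 6 (new)  [load 18/26]
  17 → host 7 (new)  [load 17/26]
  13 → host 8 (new)  [load 13/26]
  11 → host 8  [load 24/26]
  10 → host 9 (new)  [load 10/26]
  6 → host 4  [load 26/26]
  5 → host 3  [load 26/26]
  5 → host 5  [load 25/26]
9 hosts opened.

9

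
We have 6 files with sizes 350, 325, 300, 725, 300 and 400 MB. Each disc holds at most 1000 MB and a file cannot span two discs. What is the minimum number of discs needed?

3

Total = 725 + 400 + 350 + 325 + 300 + 300 = 2400 MB.
Lower bound: ⌈2400/1000⌉ = 3 discs.
A packing using 3 discs:
  disc 1: 725 = 725
  disc 2: 400 + 350 = 750
  disc 3: 325 + 300 + 300 = 925
This matches the lower bound, so 3 is optimal.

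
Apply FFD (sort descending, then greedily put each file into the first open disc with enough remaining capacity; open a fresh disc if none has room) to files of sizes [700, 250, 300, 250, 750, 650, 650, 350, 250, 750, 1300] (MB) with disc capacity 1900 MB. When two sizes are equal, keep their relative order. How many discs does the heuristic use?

4

Sorted descending: 1300, 750, 750, 700, 650, 650, 350, 300, 250, 250, 250.
  1300 → disc 1 (new)  [load 1300/1900]
  750 → disc 2 (new)  [load 750/1900]
  750 → disc 2  [load 1500/1900]
  700 → disc 3 (new)  [load 700/1900]
  650 → disc 3  [load 1350/1900]
  650 → disc 4 (new)  [load 650/1900]
  350 → disc 1  [load 1650/1900]
  300 → disc 2  [load 1800/1900]
  250 → disc 1  [load 1900/1900]
  250 → disc 3  [load 1600/1900]
  250 → disc 3  [load 1850/1900]
4 discs opened.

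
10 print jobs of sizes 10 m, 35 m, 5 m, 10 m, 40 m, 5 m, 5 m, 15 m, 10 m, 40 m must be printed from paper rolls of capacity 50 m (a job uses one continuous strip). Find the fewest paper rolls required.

Total = 40 + 40 + 35 + 15 + 10 + 10 + 10 + 5 + 5 + 5 = 175 m.
Lower bound: ⌈175/50⌉ = 4 paper rolls.
A packing using 4 paper rolls:
  roll 1: 40 + 10 = 50
  roll 2: 40 + 10 = 50
  roll 3: 35 + 15 = 50
  roll 4: 10 + 5 + 5 + 5 = 25
This matches the lower bound, so 4 is optimal.

4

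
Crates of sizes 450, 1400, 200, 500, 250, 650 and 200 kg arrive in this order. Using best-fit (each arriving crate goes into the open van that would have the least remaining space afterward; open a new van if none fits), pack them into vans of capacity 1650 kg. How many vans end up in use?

3

  450 → van 1 (new)  [load 450/1650]
  1400 → van 2 (new)  [load 1400/1650]
  200 → van 2  [load 1600/1650]
  500 → van 1  [load 950/1650]
  250 → van 1  [load 1200/1650]
  650 → van 3 (new)  [load 650/1650]
  200 → van 1  [load 1400/1650]
3 vans opened.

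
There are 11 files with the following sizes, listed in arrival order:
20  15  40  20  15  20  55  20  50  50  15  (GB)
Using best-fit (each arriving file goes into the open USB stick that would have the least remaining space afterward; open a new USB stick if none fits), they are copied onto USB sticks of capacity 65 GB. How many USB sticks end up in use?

  20 → USB stick 1 (new)  [load 20/65]
  15 → USB stick 1  [load 35/65]
  40 → USB stick 2 (new)  [load 40/65]
  20 → USB stick 2  [load 60/65]
  15 → USB stick 1  [load 50/65]
  20 → USB stick 3 (new)  [load 20/65]
  55 → USB stick 4 (new)  [load 55/65]
  20 → USB stick 3  [load 40/65]
  50 → USB stick 5 (new)  [load 50/65]
  50 → USB stick 6 (new)  [load 50/65]
  15 → USB stick 1  [load 65/65]
6 USB sticks opened.

6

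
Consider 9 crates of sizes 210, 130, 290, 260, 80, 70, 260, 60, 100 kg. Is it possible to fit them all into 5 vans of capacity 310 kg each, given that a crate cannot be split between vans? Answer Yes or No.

Total = 1460 kg; ⌈1460/310⌉ = 5.
The bound of 5 does not rule out 5, but exhaustive search shows no assignment into 5 vans of capacity 310 kg exists — the minimum is 6.

No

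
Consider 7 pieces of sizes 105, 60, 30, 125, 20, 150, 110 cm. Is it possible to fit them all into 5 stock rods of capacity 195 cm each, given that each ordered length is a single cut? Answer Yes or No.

Yes

A valid assignment using 4 stock rods:
  stock rod 1: 150 + 30 = 180
  stock rod 2: 125 + 60 = 185
  stock rod 3: 110 + 20 = 130
  stock rod 4: 105 = 105
That uses only 4 ≤ 5, so 5 stock rods are enough.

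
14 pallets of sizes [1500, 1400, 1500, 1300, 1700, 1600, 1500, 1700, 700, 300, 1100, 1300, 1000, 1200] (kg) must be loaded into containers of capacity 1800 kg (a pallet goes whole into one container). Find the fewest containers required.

Total = 1700 + 1700 + 1600 + 1500 + 1500 + 1500 + 1400 + 1300 + 1300 + 1200 + 1100 + 1000 + 700 + 300 = 17800 kg.
Lower bound: ⌈17800/1800⌉ = 10 containers.
Also, 12 pallets each exceed 900 kg, and no two of those can share a container, so at least 12 containers are needed.
A packing using 12 containers:
  container 1: 1700 = 1700
  container 2: 1700 = 1700
  container 3: 1600 = 1600
  container 4: 1500 + 300 = 1800
  container 5: 1500 = 1500
  container 6: 1500 = 1500
  container 7: 1400 = 1400
  container 8: 1300 = 1300
  container 9: 1300 = 1300
  container 10: 1200 = 1200
  container 11: 1100 + 700 = 1800
  container 12: 1000 = 1000
This matches the lower bound, so 12 is optimal.

12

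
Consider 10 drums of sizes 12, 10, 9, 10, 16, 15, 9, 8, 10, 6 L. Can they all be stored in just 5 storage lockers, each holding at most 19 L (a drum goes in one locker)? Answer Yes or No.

Total = 105 L; ⌈105/19⌉ = 6.
At least 6 storage lockers are required, but only 5 are allowed.

No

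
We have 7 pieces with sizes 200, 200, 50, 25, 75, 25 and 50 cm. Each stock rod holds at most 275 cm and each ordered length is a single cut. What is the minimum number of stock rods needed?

3

Total = 200 + 200 + 75 + 50 + 50 + 25 + 25 = 625 cm.
Lower bound: ⌈625/275⌉ = 3 stock rods.
A packing using 3 stock rods:
  stock rod 1: 200 + 75 = 275
  stock rod 2: 200 + 50 + 25 = 275
  stock rod 3: 50 + 25 = 75
This matches the lower bound, so 3 is optimal.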